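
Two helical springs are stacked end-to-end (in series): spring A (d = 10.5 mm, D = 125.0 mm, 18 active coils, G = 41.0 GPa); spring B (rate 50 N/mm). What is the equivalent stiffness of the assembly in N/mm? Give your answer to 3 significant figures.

k_A = Gd⁴/(8D³N_a) = (41.0×10³)(10.5⁴)/(8·125.0³·18) = 1.7719 N/mm
Series: 1/k_eq = 1/1.7719 + 1/50 = 0.58435; k_eq = 1.7113 N/mm

1.71 N/mm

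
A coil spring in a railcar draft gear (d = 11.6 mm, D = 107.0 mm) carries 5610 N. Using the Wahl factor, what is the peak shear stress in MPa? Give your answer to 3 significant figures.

Spring index C = D/d = 107.0/11.6 = 9.2241
K_W = (4C−1)/(4C−4) + 0.615/C = 35.897/32.897 + 0.0667 = 1.1579
τ₀ = 8FD/(πd³) = 8·5610·107.0/(π·11.6³) = 4.80216e+06/4903.7 = 979.29 MPa
τ_max = K·τ₀ = 1.1579 × 979.29 = 1133.9 MPa

1130 MPa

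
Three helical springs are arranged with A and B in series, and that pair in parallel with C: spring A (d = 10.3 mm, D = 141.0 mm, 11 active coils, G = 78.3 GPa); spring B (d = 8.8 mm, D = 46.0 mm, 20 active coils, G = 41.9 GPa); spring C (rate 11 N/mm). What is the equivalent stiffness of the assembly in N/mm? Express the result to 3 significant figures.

k_A = Gd⁴/(8D³N_a) = (78.3×10³)(10.3⁴)/(8·141.0³·11) = 3.5725 N/mm
k_B = Gd⁴/(8D³N_a) = (41.9×10³)(8.8⁴)/(8·46.0³·20) = 16.134 N/mm
Springs A,B series: k_AB = 1/(1/3.5725+1/16.134) = 2.9249 N/mm; parallel with C: k_eq = 2.9249+11 = 13.925 N/mm

13.9 N/mm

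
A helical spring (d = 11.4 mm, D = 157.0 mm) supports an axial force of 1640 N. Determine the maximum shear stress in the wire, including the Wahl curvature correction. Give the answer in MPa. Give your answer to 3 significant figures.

Spring index C = D/d = 157.0/11.4 = 13.7719
K_W = (4C−1)/(4C−4) + 0.615/C = 54.088/51.088 + 0.0447 = 1.1034
τ₀ = 8FD/(πd³) = 8·1640·157.0/(π·11.4³) = 2.05984e+06/4654.4 = 442.56 MPa
τ_max = K·τ₀ = 1.1034 × 442.56 = 488.31 MPa

488 MPa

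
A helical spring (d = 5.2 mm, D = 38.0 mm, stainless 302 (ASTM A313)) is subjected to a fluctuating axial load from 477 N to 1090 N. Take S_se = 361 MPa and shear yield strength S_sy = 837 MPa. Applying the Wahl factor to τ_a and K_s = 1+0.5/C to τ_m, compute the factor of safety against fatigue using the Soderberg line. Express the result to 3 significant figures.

0.719

C = D/d = 38.0/5.2 = 7.3077; K_W = (4C−1)/(4C−4)+0.615/C = 1.2031; K_s = 1+0.5/C = 1.0684
F_a = (F_max−F_min)/2 = 306.5 N; F_m = (F_max+F_min)/2 = 783.5 N
τ_a = K_W·8F_aD/(πd³) = 1.2031 × 210.93 = 253.76 MPa
τ_m = K_s·8F_mD/(πd³) = 1.0684 × 539.2 = 576.1 MPa
Soderberg: 1/n_f = τ_a/S_se + τ_m/S_sy = 253.76/361 + 576.1/837 = 0.70295 + 0.68829 = 1.3912
n_f = 1/1.3912 = 0.7188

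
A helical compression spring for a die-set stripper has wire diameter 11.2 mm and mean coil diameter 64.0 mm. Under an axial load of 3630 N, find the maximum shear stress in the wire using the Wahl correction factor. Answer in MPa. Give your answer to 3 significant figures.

533 MPa

Spring index C = D/d = 64.0/11.2 = 5.7143
K_W = (4C−1)/(4C−4) + 0.615/C = 21.857/18.857 + 0.1076 = 1.2667
τ₀ = 8FD/(πd³) = 8·3630·64.0/(π·11.2³) = 1.85856e+06/4413.7 = 421.09 MPa
τ_max = K·τ₀ = 1.2667 × 421.09 = 533.4 MPa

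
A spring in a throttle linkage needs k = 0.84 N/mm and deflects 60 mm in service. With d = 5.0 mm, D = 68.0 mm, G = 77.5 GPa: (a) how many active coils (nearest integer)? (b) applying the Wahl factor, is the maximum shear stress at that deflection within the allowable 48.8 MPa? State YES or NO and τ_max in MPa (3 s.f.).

N_a = Gd⁴/(8D³k) = (77.5×10³)(5.0⁴)/(8·68.0³·0.84) = 22.92 → N_a = 23
Actual rate k = Gd⁴/(8D³·23) = 0.83722 N/mm
Working load F = kδ = 0.83722·60 = 50.233 N
C = 68.0/5.0 = 13.6000; K_W = (4C−1)/(4C−4)+0.615/C = 1.1047
τ_max = K_W·8FD/(πd³) = 1.1047·69.587 = 76.876 MPa
τ_max > 48.8 MPa → exceeds allowable

(a) 23 coils; (b) NO, τ_max = 76.9 MPa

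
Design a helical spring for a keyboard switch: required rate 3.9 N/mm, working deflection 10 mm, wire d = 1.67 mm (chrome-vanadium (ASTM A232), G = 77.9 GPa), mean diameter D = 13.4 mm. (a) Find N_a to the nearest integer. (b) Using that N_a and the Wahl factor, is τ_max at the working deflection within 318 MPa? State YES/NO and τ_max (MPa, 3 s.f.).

(a) 8 coils; (b) NO, τ_max = 341 MPa

N_a = Gd⁴/(8D³k) = (77.9×10³)(1.67⁴)/(8·13.4³·3.9) = 8.071 → N_a = 8
Actual rate k = Gd⁴/(8D³·8) = 3.9347 N/mm
Working load F = kδ = 3.9347·10 = 39.347 N
C = 13.4/1.67 = 8.0240; K_W = (4C−1)/(4C−4)+0.615/C = 1.1834
τ_max = K_W·8FD/(πd³) = 1.1834·288.27 = 341.15 MPa
τ_max > 318 MPa → exceeds allowable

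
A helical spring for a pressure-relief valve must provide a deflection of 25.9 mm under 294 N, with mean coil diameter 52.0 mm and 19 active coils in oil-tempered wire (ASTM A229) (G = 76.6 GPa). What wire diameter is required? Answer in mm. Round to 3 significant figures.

7.50 mm

Required rate k = F/δ = 294/25.9 = 11.351 N/mm
d = (8D³N_a·k / G)^(1/4) = (8·52.0³·19·11.351 / (76.6×10³))^0.25
  = (3167.2)^0.25 = 7.5018 mm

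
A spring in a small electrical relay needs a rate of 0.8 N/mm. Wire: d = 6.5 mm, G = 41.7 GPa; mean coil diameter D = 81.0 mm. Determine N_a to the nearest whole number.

22

N_a = Gd⁴/(8D³k) = (41.7×10³ × 6.5⁴)/(8 × 81.0³ × 0.8)
    = 7.44371e+07 / 3.40122e+06 = 21.89 → 22 coils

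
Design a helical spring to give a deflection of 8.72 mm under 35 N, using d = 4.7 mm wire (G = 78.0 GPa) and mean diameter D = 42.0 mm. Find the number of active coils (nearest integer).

16

Required rate k = F/δ = 35/8.72 = 4.0138 N/mm
N_a = Gd⁴/(8D³k) = (78.0×10³ × 4.7⁴)/(8 × 42.0³ × 4.0138)
    = 3.80615e+07 / 2.37897e+06 = 16 → 16 coils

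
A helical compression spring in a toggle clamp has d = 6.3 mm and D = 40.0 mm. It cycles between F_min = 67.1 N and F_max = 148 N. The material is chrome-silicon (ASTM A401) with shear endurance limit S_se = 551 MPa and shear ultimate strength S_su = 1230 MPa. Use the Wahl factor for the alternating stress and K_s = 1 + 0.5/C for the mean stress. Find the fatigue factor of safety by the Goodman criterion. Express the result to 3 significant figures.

13.3

C = D/d = 40.0/6.3 = 6.3492; K_W = (4C−1)/(4C−4)+0.615/C = 1.2371; K_s = 1+0.5/C = 1.0787
F_a = (F_max−F_min)/2 = 40.45 N; F_m = (F_max+F_min)/2 = 107.55 N
τ_a = K_W·8F_aD/(πd³) = 1.2371 × 16.478 = 20.384 MPa
τ_m = K_s·8F_mD/(πd³) = 1.0787 × 43.812 = 47.262 MPa
Goodman: 1/n_f = τ_a/S_se + τ_m/S_su = 20.384/551 + 47.262/1230 = 0.03699 + 0.03842 = 0.075419
n_f = 1/0.075419 = 13.26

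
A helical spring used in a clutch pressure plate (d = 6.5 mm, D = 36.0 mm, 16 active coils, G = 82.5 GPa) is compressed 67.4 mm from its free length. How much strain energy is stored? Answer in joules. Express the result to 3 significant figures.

56.0 J

k = Gd⁴/(8D³N_a) = (82.5×10³)(6.5⁴)/(8·36.0³·16) = 24.66 N/mm
U = ½kδ² = 0.5 × 24.66 × 67.4² = 56012 N·mm = 56.012 J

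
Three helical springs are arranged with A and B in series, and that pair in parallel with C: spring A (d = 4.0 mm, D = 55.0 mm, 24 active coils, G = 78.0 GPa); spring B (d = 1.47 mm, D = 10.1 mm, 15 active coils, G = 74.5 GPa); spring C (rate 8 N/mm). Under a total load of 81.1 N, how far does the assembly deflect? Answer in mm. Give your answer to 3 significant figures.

9.53 mm

k_A = Gd⁴/(8D³N_a) = (78.0×10³)(4.0⁴)/(8·55.0³·24) = 0.62509 N/mm
k_B = Gd⁴/(8D³N_a) = (74.5×10³)(1.47⁴)/(8·10.1³·15) = 2.8137 N/mm
Springs A,B series: k_AB = 1/(1/0.62509+1/2.8137) = 0.51147 N/mm; parallel with C: k_eq = 0.51147+8 = 8.5115 N/mm
δ = F/k_eq = 81.1/8.5115 = 9.5283 mm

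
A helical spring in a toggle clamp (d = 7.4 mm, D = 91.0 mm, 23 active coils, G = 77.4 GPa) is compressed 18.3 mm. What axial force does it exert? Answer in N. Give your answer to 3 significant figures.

30.6 N

k = Gd⁴/(8D³N_a) = (77.4×10³)(7.4⁴)/(8·91.0³·23) = 1.6739 N/mm
F = k·δ = 1.6739 × 18.3 = 30.632 N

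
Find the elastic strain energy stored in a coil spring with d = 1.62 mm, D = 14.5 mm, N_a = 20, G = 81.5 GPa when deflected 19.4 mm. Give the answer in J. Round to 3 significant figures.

k = Gd⁴/(8D³N_a) = (81.5×10³)(1.62⁴)/(8·14.5³·20) = 1.1508 N/mm
U = ½kδ² = 0.5 × 1.1508 × 19.4² = 216.55 N·mm = 0.21655 J

0.217 J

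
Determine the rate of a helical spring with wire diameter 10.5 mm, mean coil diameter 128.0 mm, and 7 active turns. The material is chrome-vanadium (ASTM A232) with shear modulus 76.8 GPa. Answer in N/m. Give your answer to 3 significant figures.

k = Gd⁴/(8D³N_a) = (76.8×10³ × 10.5⁴) / (8 × 128.0³ × 7)
  = 9.33509e+08 / 1.17441e+08 = 7.9488 N/mm = 7948.8 N/m

7950 N/m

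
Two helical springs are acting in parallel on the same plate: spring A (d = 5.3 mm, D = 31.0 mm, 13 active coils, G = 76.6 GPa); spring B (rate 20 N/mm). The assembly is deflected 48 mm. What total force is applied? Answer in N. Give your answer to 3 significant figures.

1900 N

k_A = Gd⁴/(8D³N_a) = (76.6×10³)(5.3⁴)/(8·31.0³·13) = 19.508 N/mm
Parallel: k_eq = 19.508 + 20 = 39.508 N/mm
F = k_eq·δ = 39.508·48 = 1896.4 N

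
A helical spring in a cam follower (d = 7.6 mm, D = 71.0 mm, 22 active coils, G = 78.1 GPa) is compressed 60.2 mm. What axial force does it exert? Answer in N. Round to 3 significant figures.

k = Gd⁴/(8D³N_a) = (78.1×10³)(7.6⁴)/(8·71.0³·22) = 4.1364 N/mm
F = k·δ = 4.1364 × 60.2 = 249.01 N

249 N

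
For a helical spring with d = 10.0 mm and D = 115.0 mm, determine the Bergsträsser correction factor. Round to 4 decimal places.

1.1163

C = D/d = 115.0/10.0 = 11.5000
K_B = (4C+2)/(4C−3) = 48.000/43.000 = 1.1163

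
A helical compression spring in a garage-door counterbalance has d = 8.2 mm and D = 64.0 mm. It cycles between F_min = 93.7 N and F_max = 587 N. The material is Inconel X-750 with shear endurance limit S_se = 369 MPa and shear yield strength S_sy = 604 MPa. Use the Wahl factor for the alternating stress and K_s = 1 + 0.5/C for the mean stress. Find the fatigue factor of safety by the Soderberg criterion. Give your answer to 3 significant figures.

2.43

C = D/d = 64.0/8.2 = 7.8049; K_W = (4C−1)/(4C−4)+0.615/C = 1.1890; K_s = 1+0.5/C = 1.0641
F_a = (F_max−F_min)/2 = 246.65 N; F_m = (F_max+F_min)/2 = 340.35 N
τ_a = K_W·8F_aD/(πd³) = 1.1890 × 72.905 = 86.685 MPa
τ_m = K_s·8F_mD/(πd³) = 1.0641 × 100.6 = 107.05 MPa
Soderberg: 1/n_f = τ_a/S_se + τ_m/S_sy = 86.685/369 + 107.05/604 = 0.23492 + 0.17723 = 0.41215
n_f = 1/0.41215 = 2.426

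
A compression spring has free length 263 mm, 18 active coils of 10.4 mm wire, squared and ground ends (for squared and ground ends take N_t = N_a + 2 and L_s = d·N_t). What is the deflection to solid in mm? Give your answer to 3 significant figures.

55.0 mm

N_t = 20; L_s = 10.4·20 = 208 mm
δ_solid = L₀ − L_s = 263 − 208 = 55 mm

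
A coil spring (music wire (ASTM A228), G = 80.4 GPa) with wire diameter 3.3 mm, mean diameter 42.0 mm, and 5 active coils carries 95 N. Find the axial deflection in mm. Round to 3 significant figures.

k = Gd⁴/(8D³N_a) = (80.4×10³)(3.3⁴)/(8·42.0³·5) = 3.2174 N/mm
δ = F/k = 95 / 3.2174 = 29.527 mm

29.5 mm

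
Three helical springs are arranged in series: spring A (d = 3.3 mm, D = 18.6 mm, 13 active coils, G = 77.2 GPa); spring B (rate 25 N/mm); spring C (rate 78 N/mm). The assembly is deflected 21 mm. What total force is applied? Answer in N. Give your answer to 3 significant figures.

167 N

k_A = Gd⁴/(8D³N_a) = (77.2×10³)(3.3⁴)/(8·18.6³·13) = 13.68 N/mm
Series: 1/k_eq = 1/13.68 + 1/25 + 1/78 = 0.12592; k_eq = 7.9417 N/mm
F = k_eq·δ = 7.9417·21 = 166.78 N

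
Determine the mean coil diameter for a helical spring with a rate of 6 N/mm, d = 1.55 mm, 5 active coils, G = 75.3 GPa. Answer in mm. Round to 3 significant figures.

D = (Gd⁴/(8N_a·k))^(1/3) = (75.3×10³·1.55⁴/(8·5·6))^(1/3)
  = (1810.97)^(1/3) = 12.1891 mm

12.2 mm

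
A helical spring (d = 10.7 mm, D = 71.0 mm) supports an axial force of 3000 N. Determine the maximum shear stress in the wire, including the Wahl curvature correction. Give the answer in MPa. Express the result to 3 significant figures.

543 MPa

Spring index C = D/d = 71.0/10.7 = 6.6355
K_W = (4C−1)/(4C−4) + 0.615/C = 25.542/22.542 + 0.0927 = 1.2258
τ₀ = 8FD/(πd³) = 8·3000·71.0/(π·10.7³) = 1.704e+06/3848.6 = 442.76 MPa
τ_max = K·τ₀ = 1.2258 × 442.76 = 542.72 MPa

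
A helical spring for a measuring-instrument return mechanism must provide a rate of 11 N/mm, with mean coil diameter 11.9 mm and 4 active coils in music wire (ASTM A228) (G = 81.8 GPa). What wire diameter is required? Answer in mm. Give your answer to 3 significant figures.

d = (8D³N_a·k / G)^(1/4) = (8·11.9³·4·11 / (81.8×10³))^0.25
  = (7.2515)^0.25 = 1.6410 mm

1.64 mm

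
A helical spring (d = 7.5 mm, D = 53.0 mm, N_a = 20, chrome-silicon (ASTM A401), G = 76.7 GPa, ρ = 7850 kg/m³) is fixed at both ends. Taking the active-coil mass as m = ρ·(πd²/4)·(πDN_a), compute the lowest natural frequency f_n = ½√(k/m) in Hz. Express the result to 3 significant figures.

47.0 Hz

k = Gd⁴/(8D³N_a) = (76.7×10³)(7.5⁴)/(8·53.0³·20) = 10.188 N/mm = 10188 N/m
Wire length L = πDN_a = π·53.0·20 = 3330.1 mm
m = ρ·(πd²/4)·L = 7850 × 44.179×10⁻⁶ m² × 3.3301 m = 1.1549 kg
f_n = ½√(k/m) = 0.5·√(10188/1.1549) = 0.5·√(8821.8) = 46.962 Hz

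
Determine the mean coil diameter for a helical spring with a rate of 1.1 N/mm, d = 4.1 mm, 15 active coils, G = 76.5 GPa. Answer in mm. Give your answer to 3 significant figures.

54.7 mm

D = (Gd⁴/(8N_a·k))^(1/3) = (76.5×10³·4.1⁴/(8·15·1.1))^(1/3)
  = (163766)^(1/3) = 54.7110 mm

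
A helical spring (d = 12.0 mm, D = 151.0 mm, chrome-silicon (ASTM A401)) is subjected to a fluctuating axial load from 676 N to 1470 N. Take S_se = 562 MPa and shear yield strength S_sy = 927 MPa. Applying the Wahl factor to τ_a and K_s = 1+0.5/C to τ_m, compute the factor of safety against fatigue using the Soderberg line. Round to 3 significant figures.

C = D/d = 151.0/12.0 = 12.5833; K_W = (4C−1)/(4C−4)+0.615/C = 1.1136; K_s = 1+0.5/C = 1.0397
F_a = (F_max−F_min)/2 = 397 N; F_m = (F_max+F_min)/2 = 1073 N
τ_a = K_W·8F_aD/(πd³) = 1.1136 × 88.341 = 98.379 MPa
τ_m = K_s·8F_mD/(πd³) = 1.0397 × 238.77 = 248.25 MPa
Soderberg: 1/n_f = τ_a/S_se + τ_m/S_sy = 98.379/562 + 248.25/927 = 0.17505 + 0.26780 = 0.44285
n_f = 1/0.44285 = 2.258

2.26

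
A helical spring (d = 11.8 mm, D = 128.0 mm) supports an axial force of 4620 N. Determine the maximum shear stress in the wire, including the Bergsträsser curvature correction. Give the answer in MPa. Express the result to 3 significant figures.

1030 MPa

Spring index C = D/d = 128.0/11.8 = 10.8475
K_B = (4C+2)/(4C−3) = 45.390/40.390 = 1.1238
τ₀ = 8FD/(πd³) = 8·4620·128.0/(π·11.8³) = 4.73088e+06/5161.7 = 916.53 MPa
τ_max = K·τ₀ = 1.1238 × 916.53 = 1030 MPa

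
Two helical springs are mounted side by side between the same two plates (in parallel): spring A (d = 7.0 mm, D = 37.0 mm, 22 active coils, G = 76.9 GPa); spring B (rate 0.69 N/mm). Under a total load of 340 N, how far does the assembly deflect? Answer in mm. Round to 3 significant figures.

15.9 mm

k_A = Gd⁴/(8D³N_a) = (76.9×10³)(7.0⁴)/(8·37.0³·22) = 20.711 N/mm
Parallel: k_eq = 20.711 + 0.69 = 21.401 N/mm
δ = F/k_eq = 340/21.401 = 15.887 mm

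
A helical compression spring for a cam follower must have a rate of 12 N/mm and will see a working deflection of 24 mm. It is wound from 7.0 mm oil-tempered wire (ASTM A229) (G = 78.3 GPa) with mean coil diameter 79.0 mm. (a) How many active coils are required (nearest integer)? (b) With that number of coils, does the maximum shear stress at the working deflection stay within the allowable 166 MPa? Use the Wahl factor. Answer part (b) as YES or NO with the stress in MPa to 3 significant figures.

(a) 4 coils; (b) NO, τ_max = 189 MPa

N_a = Gd⁴/(8D³k) = (78.3×10³)(7.0⁴)/(8·79.0³·12) = 3.972 → N_a = 4
Actual rate k = Gd⁴/(8D³·4) = 11.916 N/mm
Working load F = kδ = 11.916·24 = 285.98 N
C = 79.0/7.0 = 11.2857; K_W = (4C−1)/(4C−4)+0.615/C = 1.1274
τ_max = K_W·8FD/(πd³) = 1.1274·167.73 = 189.1 MPa
τ_max > 166 MPa → exceeds allowable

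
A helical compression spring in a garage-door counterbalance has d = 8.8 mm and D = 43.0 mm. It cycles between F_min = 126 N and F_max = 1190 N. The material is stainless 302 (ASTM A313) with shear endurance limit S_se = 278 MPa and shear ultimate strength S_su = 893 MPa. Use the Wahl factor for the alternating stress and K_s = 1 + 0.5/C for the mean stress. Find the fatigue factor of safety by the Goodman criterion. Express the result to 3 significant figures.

C = D/d = 43.0/8.8 = 4.8864; K_W = (4C−1)/(4C−4)+0.615/C = 1.3188; K_s = 1+0.5/C = 1.1023
F_a = (F_max−F_min)/2 = 532 N; F_m = (F_max+F_min)/2 = 658 N
τ_a = K_W·8F_aD/(πd³) = 1.3188 × 85.482 = 112.74 MPa
τ_m = K_s·8F_mD/(πd³) = 1.1023 × 105.73 = 116.55 MPa
Goodman: 1/n_f = τ_a/S_se + τ_m/S_su = 112.74/278 + 116.55/893 = 0.40553 + 0.13051 = 0.53604
n_f = 1/0.53604 = 1.866

1.87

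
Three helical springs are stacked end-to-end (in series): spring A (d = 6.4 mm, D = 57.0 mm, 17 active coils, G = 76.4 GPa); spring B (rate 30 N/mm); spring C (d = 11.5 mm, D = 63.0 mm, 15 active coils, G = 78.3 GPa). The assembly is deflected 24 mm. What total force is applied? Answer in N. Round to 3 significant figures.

95.3 N

k_A = Gd⁴/(8D³N_a) = (76.4×10³)(6.4⁴)/(8·57.0³·17) = 5.0892 N/mm
k_C = Gd⁴/(8D³N_a) = (78.3×10³)(11.5⁴)/(8·63.0³·15) = 45.64 N/mm
Series: 1/k_eq = 1/5.0892 + 1/30 + 1/45.64 = 0.25174; k_eq = 3.9724 N/mm
F = k_eq·δ = 3.9724·24 = 95.337 N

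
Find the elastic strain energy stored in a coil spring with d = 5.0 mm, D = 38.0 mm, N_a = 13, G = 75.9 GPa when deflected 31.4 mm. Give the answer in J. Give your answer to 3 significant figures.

k = Gd⁴/(8D³N_a) = (75.9×10³)(5.0⁴)/(8·38.0³·13) = 8.3126 N/mm
U = ½kδ² = 0.5 × 8.3126 × 31.4² = 4098 N·mm = 4.098 J

4.10 J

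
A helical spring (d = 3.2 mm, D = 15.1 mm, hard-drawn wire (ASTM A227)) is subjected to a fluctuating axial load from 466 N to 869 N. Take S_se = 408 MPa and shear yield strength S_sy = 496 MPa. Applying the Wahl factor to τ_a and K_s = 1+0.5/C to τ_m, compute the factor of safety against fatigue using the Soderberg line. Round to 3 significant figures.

C = D/d = 15.1/3.2 = 4.7188; K_W = (4C−1)/(4C−4)+0.615/C = 1.3320; K_s = 1+0.5/C = 1.1060
F_a = (F_max−F_min)/2 = 201.5 N; F_m = (F_max+F_min)/2 = 667.5 N
τ_a = K_W·8F_aD/(πd³) = 1.3320 × 236.45 = 314.96 MPa
τ_m = K_s·8F_mD/(πd³) = 1.1060 × 783.28 = 866.28 MPa
Soderberg: 1/n_f = τ_a/S_se + τ_m/S_sy = 314.96/408 + 866.28/496 = 0.77195 + 1.74653 = 2.5185
n_f = 1/2.5185 = 0.3971

0.397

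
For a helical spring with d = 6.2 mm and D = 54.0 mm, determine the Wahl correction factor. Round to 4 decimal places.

1.1679

C = D/d = 54.0/6.2 = 8.7097
K_W = (4C−1)/(4C−4) + 0.615/C = 33.839/30.839 + 0.0706 = 1.1679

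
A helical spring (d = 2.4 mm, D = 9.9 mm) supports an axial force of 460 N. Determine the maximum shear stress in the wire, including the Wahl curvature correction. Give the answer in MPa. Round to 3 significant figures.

Spring index C = D/d = 9.9/2.4 = 4.1250
K_W = (4C−1)/(4C−4) + 0.615/C = 15.500/12.500 + 0.1491 = 1.3891
τ₀ = 8FD/(πd³) = 8·460·9.9/(π·2.4³) = 36432/43.429 = 838.88 MPa
τ_max = K·τ₀ = 1.3891 × 838.88 = 1165.3 MPa

1170 MPa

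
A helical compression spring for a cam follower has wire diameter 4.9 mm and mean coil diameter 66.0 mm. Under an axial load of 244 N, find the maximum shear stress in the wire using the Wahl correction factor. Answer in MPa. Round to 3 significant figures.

Spring index C = D/d = 66.0/4.9 = 13.4694
K_W = (4C−1)/(4C−4) + 0.615/C = 52.878/49.878 + 0.0457 = 1.1058
τ₀ = 8FD/(πd³) = 8·244·66.0/(π·4.9³) = 128832/369.61 = 348.57 MPa
τ_max = K·τ₀ = 1.1058 × 348.57 = 385.45 MPa

385 MPa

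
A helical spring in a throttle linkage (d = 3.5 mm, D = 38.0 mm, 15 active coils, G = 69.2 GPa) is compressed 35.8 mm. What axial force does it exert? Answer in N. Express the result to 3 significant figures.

k = Gd⁴/(8D³N_a) = (69.2×10³)(3.5⁴)/(8·38.0³·15) = 1.5771 N/mm
F = k·δ = 1.5771 × 35.8 = 56.458 N

56.5 N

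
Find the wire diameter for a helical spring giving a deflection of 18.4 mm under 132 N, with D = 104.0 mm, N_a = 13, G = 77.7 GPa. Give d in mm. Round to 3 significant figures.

10.2 mm

Required rate k = F/δ = 132/18.4 = 7.1739 N/mm
d = (8D³N_a·k / G)^(1/4) = (8·104.0³·13·7.1739 / (77.7×10³))^0.25
  = (10801)^0.25 = 10.1945 mm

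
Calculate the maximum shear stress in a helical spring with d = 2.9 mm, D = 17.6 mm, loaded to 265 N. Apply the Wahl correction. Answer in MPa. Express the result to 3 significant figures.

608 MPa

Spring index C = D/d = 17.6/2.9 = 6.0690
K_W = (4C−1)/(4C−4) + 0.615/C = 23.276/20.276 + 0.1013 = 1.2493
τ₀ = 8FD/(πd³) = 8·265·17.6/(π·2.9³) = 37312/76.62 = 486.97 MPa
τ_max = K·τ₀ = 1.2493 × 486.97 = 608.37 MPa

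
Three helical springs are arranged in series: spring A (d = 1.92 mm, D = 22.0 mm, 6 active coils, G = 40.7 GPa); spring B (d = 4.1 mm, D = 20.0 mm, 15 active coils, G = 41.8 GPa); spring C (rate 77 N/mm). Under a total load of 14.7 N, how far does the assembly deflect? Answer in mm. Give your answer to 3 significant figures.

k_A = Gd⁴/(8D³N_a) = (40.7×10³)(1.92⁴)/(8·22.0³·6) = 1.0822 N/mm
k_B = Gd⁴/(8D³N_a) = (41.8×10³)(4.1⁴)/(8·20.0³·15) = 12.304 N/mm
Series: 1/k_eq = 1/1.0822 + 1/12.304 + 1/77 = 1.0183; k_eq = 0.98199 N/mm
δ = F/k_eq = 14.7/0.98199 = 14.97 mm

15.0 mm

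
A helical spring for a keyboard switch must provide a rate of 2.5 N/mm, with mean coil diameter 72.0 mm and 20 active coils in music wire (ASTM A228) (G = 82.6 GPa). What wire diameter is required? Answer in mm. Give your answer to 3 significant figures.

d = (8D³N_a·k / G)^(1/4) = (8·72.0³·20·2.5 / (82.6×10³))^0.25
  = (1807.5)^0.25 = 6.5203 mm

6.52 mm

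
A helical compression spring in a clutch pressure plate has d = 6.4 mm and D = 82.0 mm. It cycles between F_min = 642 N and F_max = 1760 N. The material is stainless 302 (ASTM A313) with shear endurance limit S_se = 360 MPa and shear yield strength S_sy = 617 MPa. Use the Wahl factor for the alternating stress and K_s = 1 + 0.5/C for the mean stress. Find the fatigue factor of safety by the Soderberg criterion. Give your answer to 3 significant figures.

0.335

C = D/d = 82.0/6.4 = 12.8125; K_W = (4C−1)/(4C−4)+0.615/C = 1.1115; K_s = 1+0.5/C = 1.0390
F_a = (F_max−F_min)/2 = 559 N; F_m = (F_max+F_min)/2 = 1201 N
τ_a = K_W·8F_aD/(πd³) = 1.1115 × 445.27 = 494.92 MPa
τ_m = K_s·8F_mD/(πd³) = 1.0390 × 956.66 = 993.99 MPa
Soderberg: 1/n_f = τ_a/S_se + τ_m/S_sy = 494.92/360 + 993.99/617 = 1.37477 + 1.61101 = 2.9858
n_f = 1/2.9858 = 0.3349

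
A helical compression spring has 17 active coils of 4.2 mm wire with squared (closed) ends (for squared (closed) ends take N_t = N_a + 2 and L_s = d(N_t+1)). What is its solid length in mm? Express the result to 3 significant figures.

squared (closed) ends: N_t = N_a + 2 = 17 + 2 = 19
L_s = d·(N_t+1) = 4.2 × 20 = 84 mm

84.0 mm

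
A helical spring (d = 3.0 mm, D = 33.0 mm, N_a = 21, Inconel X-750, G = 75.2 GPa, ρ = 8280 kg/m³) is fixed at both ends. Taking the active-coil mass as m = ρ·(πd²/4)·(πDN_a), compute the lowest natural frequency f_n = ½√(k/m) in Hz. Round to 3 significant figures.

k = Gd⁴/(8D³N_a) = (75.2×10³)(3.0⁴)/(8·33.0³·21) = 1.0089 N/mm = 1008.9 N/m
Wire length L = πDN_a = π·33.0·21 = 2177.1 mm
m = ρ·(πd²/4)·L = 8280 × 7.0686×10⁻⁶ m² × 2.1771 m = 0.12742 kg
f_n = ½√(k/m) = 0.5·√(1008.9/0.12742) = 0.5·√(7917.8) = 44.491 Hz

44.5 Hz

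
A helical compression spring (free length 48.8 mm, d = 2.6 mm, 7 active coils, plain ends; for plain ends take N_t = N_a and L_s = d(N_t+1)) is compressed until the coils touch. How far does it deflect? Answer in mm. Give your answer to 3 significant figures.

N_t = 7; L_s = 2.6·8 = 20.8 mm
δ_solid = L₀ − L_s = 48.8 − 20.8 = 28 mm

28.0 mm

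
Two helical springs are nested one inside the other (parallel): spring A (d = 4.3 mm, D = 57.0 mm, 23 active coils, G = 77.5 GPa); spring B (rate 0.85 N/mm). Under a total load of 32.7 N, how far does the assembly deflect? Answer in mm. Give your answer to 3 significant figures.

k_A = Gd⁴/(8D³N_a) = (77.5×10³)(4.3⁴)/(8·57.0³·23) = 0.77756 N/mm
Parallel: k_eq = 0.77756 + 0.85 = 1.6276 N/mm
δ = F/k_eq = 32.7/1.6276 = 20.091 mm

20.1 mm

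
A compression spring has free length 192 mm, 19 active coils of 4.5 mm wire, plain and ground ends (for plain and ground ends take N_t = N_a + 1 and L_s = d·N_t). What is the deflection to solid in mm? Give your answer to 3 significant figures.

N_t = 20; L_s = 4.5·20 = 90 mm
δ_solid = L₀ − L_s = 192 − 90 = 102 mm

102 mm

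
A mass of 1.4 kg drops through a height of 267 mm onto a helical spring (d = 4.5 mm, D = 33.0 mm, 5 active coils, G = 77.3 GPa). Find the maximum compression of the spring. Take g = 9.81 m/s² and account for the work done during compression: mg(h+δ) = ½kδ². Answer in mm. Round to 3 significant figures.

18.9 mm

k = Gd⁴/(8D³N_a) = (77.3×10³)(4.5⁴)/(8·33.0³·5) = 22.051 N/mm
W = mg = 1.4 × 9.81 = 13.734 N
½kδ² − Wδ − Wh = 0 → δ = (W + √(W² + 2kWh))/k
δ = (13.734 + √(188.62 + 161721))/22.051 = (13.734 + 402.38)/22.051 = 18.871 mm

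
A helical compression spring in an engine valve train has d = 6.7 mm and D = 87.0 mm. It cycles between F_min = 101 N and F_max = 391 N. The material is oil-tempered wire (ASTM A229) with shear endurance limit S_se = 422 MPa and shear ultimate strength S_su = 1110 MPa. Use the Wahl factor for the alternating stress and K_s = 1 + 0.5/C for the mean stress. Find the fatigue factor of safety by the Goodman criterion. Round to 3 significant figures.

2.22

C = D/d = 87.0/6.7 = 12.9851; K_W = (4C−1)/(4C−4)+0.615/C = 1.1099; K_s = 1+0.5/C = 1.0385
F_a = (F_max−F_min)/2 = 145 N; F_m = (F_max+F_min)/2 = 246 N
τ_a = K_W·8F_aD/(πd³) = 1.1099 × 106.81 = 118.55 MPa
τ_m = K_s·8F_mD/(πd³) = 1.0385 × 181.2 = 188.18 MPa
Goodman: 1/n_f = τ_a/S_se + τ_m/S_su = 118.55/422 + 188.18/1110 = 0.28092 + 0.16953 = 0.45046
n_f = 1/0.45046 = 2.22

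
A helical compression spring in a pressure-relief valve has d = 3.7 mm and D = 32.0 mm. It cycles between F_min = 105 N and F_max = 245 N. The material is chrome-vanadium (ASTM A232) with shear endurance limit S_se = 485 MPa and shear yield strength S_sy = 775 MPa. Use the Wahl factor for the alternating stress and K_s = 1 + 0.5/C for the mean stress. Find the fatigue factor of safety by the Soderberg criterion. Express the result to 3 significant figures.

1.53

C = D/d = 32.0/3.7 = 8.6486; K_W = (4C−1)/(4C−4)+0.615/C = 1.1692; K_s = 1+0.5/C = 1.0578
F_a = (F_max−F_min)/2 = 70 N; F_m = (F_max+F_min)/2 = 175 N
τ_a = K_W·8F_aD/(πd³) = 1.1692 × 112.61 = 131.66 MPa
τ_m = K_s·8F_mD/(πd³) = 1.0578 × 281.53 = 297.8 MPa
Soderberg: 1/n_f = τ_a/S_se + τ_m/S_sy = 131.66/485 + 297.8/775 = 0.27147 + 0.38426 = 0.65573
n_f = 1/0.65573 = 1.525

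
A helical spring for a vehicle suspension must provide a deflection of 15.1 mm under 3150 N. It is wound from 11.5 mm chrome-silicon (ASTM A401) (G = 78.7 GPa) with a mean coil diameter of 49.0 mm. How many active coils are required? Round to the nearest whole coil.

7

Required rate k = F/δ = 3150/15.1 = 208.61 N/mm
N_a = Gd⁴/(8D³k) = (78.7×10³ × 11.5⁴)/(8 × 49.0³ × 208.61)
    = 1.37647e+09 / 1.96341e+08 = 7.011 → 7 coils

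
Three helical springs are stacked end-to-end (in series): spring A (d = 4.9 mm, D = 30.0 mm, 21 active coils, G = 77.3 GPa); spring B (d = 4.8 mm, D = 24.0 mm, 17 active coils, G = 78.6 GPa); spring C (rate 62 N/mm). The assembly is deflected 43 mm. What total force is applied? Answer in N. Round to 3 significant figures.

k_A = Gd⁴/(8D³N_a) = (77.3×10³)(4.9⁴)/(8·30.0³·21) = 9.8241 N/mm
k_B = Gd⁴/(8D³N_a) = (78.6×10³)(4.8⁴)/(8·24.0³·17) = 22.193 N/mm
Series: 1/k_eq = 1/9.8241 + 1/22.193 + 1/62 = 0.16298; k_eq = 6.1357 N/mm
F = k_eq·δ = 6.1357·43 = 263.84 N

264 N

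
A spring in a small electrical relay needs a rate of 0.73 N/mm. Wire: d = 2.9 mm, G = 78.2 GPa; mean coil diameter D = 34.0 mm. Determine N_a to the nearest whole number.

24

N_a = Gd⁴/(8D³k) = (78.2×10³ × 2.9⁴)/(8 × 34.0³ × 0.73)
    = 5.53094e+06 / 229535 = 24.1 → 24 coils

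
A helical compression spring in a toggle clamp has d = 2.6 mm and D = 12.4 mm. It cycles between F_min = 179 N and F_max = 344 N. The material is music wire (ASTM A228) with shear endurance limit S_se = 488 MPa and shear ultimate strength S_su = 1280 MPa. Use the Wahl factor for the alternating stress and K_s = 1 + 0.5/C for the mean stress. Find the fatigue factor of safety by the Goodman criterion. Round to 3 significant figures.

C = D/d = 12.4/2.6 = 4.7692; K_W = (4C−1)/(4C−4)+0.615/C = 1.3279; K_s = 1+0.5/C = 1.1048
F_a = (F_max−F_min)/2 = 82.5 N; F_m = (F_max+F_min)/2 = 261.5 N
τ_a = K_W·8F_aD/(πd³) = 1.3279 × 148.22 = 196.82 MPa
τ_m = K_s·8F_mD/(πd³) = 1.1048 × 469.8 = 519.05 MPa
Goodman: 1/n_f = τ_a/S_se + τ_m/S_su = 196.82/488 + 519.05/1280 = 0.40332 + 0.40551 = 0.80883
n_f = 1/0.80883 = 1.236

1.24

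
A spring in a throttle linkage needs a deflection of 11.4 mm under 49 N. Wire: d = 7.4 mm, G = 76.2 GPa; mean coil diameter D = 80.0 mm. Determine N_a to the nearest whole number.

Required rate k = F/δ = 49/11.4 = 4.2982 N/mm
N_a = Gd⁴/(8D³k) = (76.2×10³ × 7.4⁴)/(8 × 80.0³ × 4.2982)
    = 2.28498e+08 / 1.76056e+07 = 12.98 → 13 coils

13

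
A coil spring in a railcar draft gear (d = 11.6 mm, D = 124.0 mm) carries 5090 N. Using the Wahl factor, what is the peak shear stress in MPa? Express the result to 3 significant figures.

Spring index C = D/d = 124.0/11.6 = 10.6897
K_W = (4C−1)/(4C−4) + 0.615/C = 41.759/38.759 + 0.0575 = 1.1349
τ₀ = 8FD/(πd³) = 8·5090·124.0/(π·11.6³) = 5.04928e+06/4903.7 = 1029.7 MPa
τ_max = K·τ₀ = 1.1349 × 1029.7 = 1168.6 MPa

1170 MPa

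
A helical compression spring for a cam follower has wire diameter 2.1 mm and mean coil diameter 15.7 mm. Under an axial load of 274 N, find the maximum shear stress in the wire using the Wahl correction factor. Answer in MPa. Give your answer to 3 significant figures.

Spring index C = D/d = 15.7/2.1 = 7.4762
K_W = (4C−1)/(4C−4) + 0.615/C = 28.905/25.905 + 0.0823 = 1.1981
τ₀ = 8FD/(πd³) = 8·274·15.7/(π·2.1³) = 34414.4/29.094 = 1182.9 MPa
τ_max = K·τ₀ = 1.1981 × 1182.9 = 1417.1 MPa

1420 MPa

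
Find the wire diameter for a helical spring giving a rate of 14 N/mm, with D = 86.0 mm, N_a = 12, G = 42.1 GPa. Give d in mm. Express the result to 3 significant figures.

11.9 mm

d = (8D³N_a·k / G)^(1/4) = (8·86.0³·12·14 / (42.1×10³))^0.25
  = (20305)^0.25 = 11.9372 mm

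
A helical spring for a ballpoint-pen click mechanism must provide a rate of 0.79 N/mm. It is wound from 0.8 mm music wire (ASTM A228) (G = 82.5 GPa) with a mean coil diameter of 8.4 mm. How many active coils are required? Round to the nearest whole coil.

9

N_a = Gd⁴/(8D³k) = (82.5×10³ × 0.8⁴)/(8 × 8.4³ × 0.79)
    = 33792 / 3745.89 = 9.021 → 9 coils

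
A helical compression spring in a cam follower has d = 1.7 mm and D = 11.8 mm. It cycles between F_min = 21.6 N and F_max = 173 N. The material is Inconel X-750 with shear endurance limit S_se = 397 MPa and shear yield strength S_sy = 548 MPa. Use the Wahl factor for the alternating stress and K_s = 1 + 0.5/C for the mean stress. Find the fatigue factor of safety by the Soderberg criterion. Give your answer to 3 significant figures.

0.387

C = D/d = 11.8/1.7 = 6.9412; K_W = (4C−1)/(4C−4)+0.615/C = 1.2148; K_s = 1+0.5/C = 1.0720
F_a = (F_max−F_min)/2 = 75.7 N; F_m = (F_max+F_min)/2 = 97.3 N
τ_a = K_W·8F_aD/(πd³) = 1.2148 × 462.99 = 562.46 MPa
τ_m = K_s·8F_mD/(πd³) = 1.0720 × 595.1 = 637.96 MPa
Soderberg: 1/n_f = τ_a/S_se + τ_m/S_sy = 562.46/397 + 637.96/548 = 1.41677 + 1.16417 = 2.5809
n_f = 1/2.5809 = 0.3875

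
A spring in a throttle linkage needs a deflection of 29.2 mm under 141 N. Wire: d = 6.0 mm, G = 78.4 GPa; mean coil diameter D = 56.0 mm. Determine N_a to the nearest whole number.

15

Required rate k = F/δ = 141/29.2 = 4.8288 N/mm
N_a = Gd⁴/(8D³k) = (78.4×10³ × 6.0⁴)/(8 × 56.0³ × 4.8288)
    = 1.01606e+08 / 6.78407e+06 = 14.98 → 15 coils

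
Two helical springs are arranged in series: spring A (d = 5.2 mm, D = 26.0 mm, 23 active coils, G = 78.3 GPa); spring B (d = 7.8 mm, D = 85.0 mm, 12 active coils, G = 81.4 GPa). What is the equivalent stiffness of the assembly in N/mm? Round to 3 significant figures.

3.97 N/mm

k_A = Gd⁴/(8D³N_a) = (78.3×10³)(5.2⁴)/(8·26.0³·23) = 17.703 N/mm
k_B = Gd⁴/(8D³N_a) = (81.4×10³)(7.8⁴)/(8·85.0³·12) = 5.1106 N/mm
Series: 1/k_eq = 1/17.703 + 1/5.1106 = 0.25216; k_eq = 3.9657 N/mm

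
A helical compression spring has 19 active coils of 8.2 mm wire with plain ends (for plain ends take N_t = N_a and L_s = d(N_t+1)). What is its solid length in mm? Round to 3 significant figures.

plain ends: N_t = N_a = 19
L_s = d·(N_t+1) = 8.2 × 20 = 164 mm

164 mm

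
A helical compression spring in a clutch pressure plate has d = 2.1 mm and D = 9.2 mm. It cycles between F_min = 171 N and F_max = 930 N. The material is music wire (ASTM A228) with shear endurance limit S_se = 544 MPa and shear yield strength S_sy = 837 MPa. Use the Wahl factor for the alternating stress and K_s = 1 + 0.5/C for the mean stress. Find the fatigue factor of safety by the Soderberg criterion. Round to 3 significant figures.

C = D/d = 9.2/2.1 = 4.3810; K_W = (4C−1)/(4C−4)+0.615/C = 1.3622; K_s = 1+0.5/C = 1.1141
F_a = (F_max−F_min)/2 = 379.5 N; F_m = (F_max+F_min)/2 = 550.5 N
τ_a = K_W·8F_aD/(πd³) = 1.3622 × 960.02 = 1307.8 MPa
τ_m = K_s·8F_mD/(πd³) = 1.1141 × 1392.6 = 1551.5 MPa
Soderberg: 1/n_f = τ_a/S_se + τ_m/S_sy = 1307.8/544 + 1551.5/837 = 2.40396 + 1.85369 = 4.2577
n_f = 1/4.2577 = 0.2349

0.235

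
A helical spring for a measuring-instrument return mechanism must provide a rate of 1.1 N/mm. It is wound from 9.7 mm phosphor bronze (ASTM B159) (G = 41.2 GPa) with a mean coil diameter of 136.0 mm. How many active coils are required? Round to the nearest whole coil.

16

N_a = Gd⁴/(8D³k) = (41.2×10³ × 9.7⁴)/(8 × 136.0³ × 1.1)
    = 3.64741e+08 / 2.2136e+07 = 16.48 → 16 coils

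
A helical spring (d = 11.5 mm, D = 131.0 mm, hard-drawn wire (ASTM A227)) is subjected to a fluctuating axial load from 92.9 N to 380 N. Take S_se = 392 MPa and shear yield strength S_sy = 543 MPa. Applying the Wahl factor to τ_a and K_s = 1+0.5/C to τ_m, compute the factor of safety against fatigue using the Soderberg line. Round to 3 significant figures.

5.26

C = D/d = 131.0/11.5 = 11.3913; K_W = (4C−1)/(4C−4)+0.615/C = 1.1262; K_s = 1+0.5/C = 1.0439
F_a = (F_max−F_min)/2 = 143.55 N; F_m = (F_max+F_min)/2 = 236.45 N
τ_a = K_W·8F_aD/(πd³) = 1.1262 × 31.486 = 35.459 MPa
τ_m = K_s·8F_mD/(πd³) = 1.0439 × 51.863 = 54.139 MPa
Soderberg: 1/n_f = τ_a/S_se + τ_m/S_sy = 35.459/392 + 54.139/543 = 0.09046 + 0.09970 = 0.19016
n_f = 1/0.19016 = 5.259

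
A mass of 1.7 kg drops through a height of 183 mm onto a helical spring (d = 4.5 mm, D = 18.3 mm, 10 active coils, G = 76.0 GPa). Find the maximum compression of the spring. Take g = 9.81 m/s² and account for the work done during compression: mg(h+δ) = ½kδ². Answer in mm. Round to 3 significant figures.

k = Gd⁴/(8D³N_a) = (76.0×10³)(4.5⁴)/(8·18.3³·10) = 63.565 N/mm
W = mg = 1.7 × 9.81 = 16.677 N
½kδ² − Wδ − Wh = 0 → δ = (W + √(W² + 2kWh))/k
δ = (16.677 + √(278.12 + 387989))/63.565 = (16.677 + 623.11)/63.565 = 10.065 mm

10.1 mm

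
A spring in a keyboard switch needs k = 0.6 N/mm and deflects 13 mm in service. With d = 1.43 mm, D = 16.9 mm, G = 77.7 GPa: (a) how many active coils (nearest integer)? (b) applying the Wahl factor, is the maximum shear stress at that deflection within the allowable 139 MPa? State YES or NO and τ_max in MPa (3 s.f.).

N_a = Gd⁴/(8D³k) = (77.7×10³)(1.43⁴)/(8·16.9³·0.6) = 14.02 → N_a = 14
Actual rate k = Gd⁴/(8D³·14) = 0.60102 N/mm
Working load F = kδ = 0.60102·13 = 7.8132 N
C = 16.9/1.43 = 11.8182; K_W = (4C−1)/(4C−4)+0.615/C = 1.1214
τ_max = K_W·8FD/(πd³) = 1.1214·114.99 = 128.94 MPa
τ_max ≤ 139 MPa → acceptable

(a) 14 coils; (b) YES, τ_max = 129 MPa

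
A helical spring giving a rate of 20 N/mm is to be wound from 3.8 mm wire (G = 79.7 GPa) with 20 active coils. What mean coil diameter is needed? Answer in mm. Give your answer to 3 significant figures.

D = (Gd⁴/(8N_a·k))^(1/3) = (79.7×10³·3.8⁴/(8·20·20))^(1/3)
  = (5193.29)^(1/3) = 17.3173 mm

17.3 mm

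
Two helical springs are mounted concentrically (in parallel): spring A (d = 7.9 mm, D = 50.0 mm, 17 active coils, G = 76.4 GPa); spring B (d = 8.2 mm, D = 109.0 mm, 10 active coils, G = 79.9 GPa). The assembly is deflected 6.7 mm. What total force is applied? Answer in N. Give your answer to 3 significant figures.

k_A = Gd⁴/(8D³N_a) = (76.4×10³)(7.9⁴)/(8·50.0³·17) = 17.505 N/mm
k_B = Gd⁴/(8D³N_a) = (79.9×10³)(8.2⁴)/(8·109.0³·10) = 3.4868 N/mm
Parallel: k_eq = 17.505 + 3.4868 = 20.991 N/mm
F = k_eq·δ = 20.991·6.7 = 140.64 N

141 N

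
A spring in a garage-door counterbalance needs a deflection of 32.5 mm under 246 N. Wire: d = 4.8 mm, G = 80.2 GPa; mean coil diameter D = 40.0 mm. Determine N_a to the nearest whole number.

Required rate k = F/δ = 246/32.5 = 7.5692 N/mm
N_a = Gd⁴/(8D³k) = (80.2×10³ × 4.8⁴)/(8 × 40.0³ × 7.5692)
    = 4.25735e+07 / 3.87545e+06 = 10.99 → 11 coils

11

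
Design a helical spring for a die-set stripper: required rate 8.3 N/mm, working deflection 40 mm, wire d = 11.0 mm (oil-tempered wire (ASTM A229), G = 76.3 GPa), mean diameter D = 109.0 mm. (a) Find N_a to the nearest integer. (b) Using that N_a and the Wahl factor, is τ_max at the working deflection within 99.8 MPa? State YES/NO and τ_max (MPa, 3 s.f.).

N_a = Gd⁴/(8D³k) = (76.3×10³)(11.0⁴)/(8·109.0³·8.3) = 12.99 → N_a = 13
Actual rate k = Gd⁴/(8D³·13) = 8.2944 N/mm
Working load F = kδ = 8.2944·40 = 331.77 N
C = 109.0/11.0 = 9.9091; K_W = (4C−1)/(4C−4)+0.615/C = 1.1462
τ_max = K_W·8FD/(πd³) = 1.1462·69.188 = 79.307 MPa
τ_max ≤ 99.8 MPa → acceptable

(a) 13 coils; (b) YES, τ_max = 79.3 MPa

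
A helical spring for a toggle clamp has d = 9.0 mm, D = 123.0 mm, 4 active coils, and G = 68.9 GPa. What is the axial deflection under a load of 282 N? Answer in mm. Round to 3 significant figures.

k = Gd⁴/(8D³N_a) = (68.9×10³)(9.0⁴)/(8·123.0³·4) = 7.5914 N/mm
δ = F/k = 282 / 7.5914 = 37.147 mm

37.1 mm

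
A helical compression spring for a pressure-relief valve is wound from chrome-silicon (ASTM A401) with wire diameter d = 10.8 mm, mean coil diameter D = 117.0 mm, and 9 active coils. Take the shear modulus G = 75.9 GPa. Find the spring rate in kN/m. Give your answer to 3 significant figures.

8.95 kN/m

k = Gd⁴/(8D³N_a) = (75.9×10³ × 10.8⁴) / (8 × 117.0³ × 9)
  = 1.03261e+09 / 1.15316e+08 = 8.9546 N/mm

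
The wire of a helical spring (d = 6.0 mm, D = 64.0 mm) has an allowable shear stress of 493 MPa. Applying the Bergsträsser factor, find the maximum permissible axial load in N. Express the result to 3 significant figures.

580 N

C = D/d = 64.0/6.0 = 10.6667
K_B = (4C+2)/(4C−3) = 44.667/39.667 = 1.1261
τ_max = K·8FD/(πd³) → F_max = τ_allow·πd³/(8DK)
F_max = 493·π·6.0³/(8·64.0·1.1261) = 3.3454e+05/576.54 = 580.26 N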